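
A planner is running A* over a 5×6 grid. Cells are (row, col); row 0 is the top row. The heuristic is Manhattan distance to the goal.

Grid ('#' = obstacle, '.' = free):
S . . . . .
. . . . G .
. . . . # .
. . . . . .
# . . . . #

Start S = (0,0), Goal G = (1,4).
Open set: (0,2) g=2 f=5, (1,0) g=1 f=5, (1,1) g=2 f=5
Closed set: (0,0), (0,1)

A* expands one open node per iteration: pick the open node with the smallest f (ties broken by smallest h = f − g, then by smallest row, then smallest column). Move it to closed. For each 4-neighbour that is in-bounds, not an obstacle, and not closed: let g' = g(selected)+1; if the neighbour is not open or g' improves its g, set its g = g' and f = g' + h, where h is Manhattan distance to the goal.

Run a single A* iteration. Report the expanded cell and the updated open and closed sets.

step 1: expand (0,2) (f=5, h=3) → closed; open now [(0,3) g=3 f=5, (1,0) g=1 f=5, (1,1) g=2 f=5, (1,2) g=3 f=5]

expanded=(0,2); open=[(0,3) g=3 f=5, (1,0) g=1 f=5, (1,1) g=2 f=5, (1,2) g=3 f=5]; closed=[(0,0), (0,1), (0,2)]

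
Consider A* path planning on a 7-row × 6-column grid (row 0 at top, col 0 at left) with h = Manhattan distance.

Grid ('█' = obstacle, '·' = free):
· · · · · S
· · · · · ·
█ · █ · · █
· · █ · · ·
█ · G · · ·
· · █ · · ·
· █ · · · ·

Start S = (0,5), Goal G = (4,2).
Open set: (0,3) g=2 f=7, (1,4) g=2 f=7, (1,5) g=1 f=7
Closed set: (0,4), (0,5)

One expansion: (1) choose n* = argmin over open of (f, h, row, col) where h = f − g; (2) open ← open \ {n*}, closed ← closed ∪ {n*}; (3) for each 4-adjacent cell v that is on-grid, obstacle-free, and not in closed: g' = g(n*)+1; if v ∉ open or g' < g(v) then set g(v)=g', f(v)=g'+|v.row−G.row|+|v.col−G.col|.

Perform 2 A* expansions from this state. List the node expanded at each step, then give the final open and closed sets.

order=[(0,3) → (0,2)]; open=[(0,1) g=4 f=9, (1,2) g=4 f=7, (1,3) g=3 f=7, (1,4) g=2 f=7, (1,5) g=1 f=7]; closed=[(0,2), (0,3), (0,4), (0,5)]

step 1: expand (0,3) (f=7, h=5) → closed; open now [(0,2) g=3 f=7, (1,3) g=3 f=7, (1,4) g=2 f=7, (1,5) g=1 f=7]
step 2: expand (0,2) (f=7, h=4) → closed; open now [(0,1) g=4 f=9, (1,2) g=4 f=7, (1,3) g=3 f=7, (1,4) g=2 f=7, (1,5) g=1 f=7]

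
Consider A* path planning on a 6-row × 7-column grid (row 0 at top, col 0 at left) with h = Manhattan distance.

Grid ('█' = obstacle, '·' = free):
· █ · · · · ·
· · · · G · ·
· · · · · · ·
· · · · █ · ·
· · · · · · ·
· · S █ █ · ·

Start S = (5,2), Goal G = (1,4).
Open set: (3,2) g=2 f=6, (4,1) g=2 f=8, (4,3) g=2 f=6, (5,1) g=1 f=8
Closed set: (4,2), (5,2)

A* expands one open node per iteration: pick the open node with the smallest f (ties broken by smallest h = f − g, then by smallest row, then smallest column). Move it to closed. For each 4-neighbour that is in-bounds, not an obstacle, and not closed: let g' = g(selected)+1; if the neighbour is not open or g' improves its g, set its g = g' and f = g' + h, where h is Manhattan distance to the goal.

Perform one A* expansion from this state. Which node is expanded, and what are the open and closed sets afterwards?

step 1: expand (3,2) (f=6, h=4) → closed; open now [(2,2) g=3 f=6, (3,1) g=3 f=8, (3,3) g=3 f=6, (4,1) g=2 f=8, (4,3) g=2 f=6, (5,1) g=1 f=8]

expanded=(3,2); open=[(2,2) g=3 f=6, (3,1) g=3 f=8, (3,3) g=3 f=6, (4,1) g=2 f=8, (4,3) g=2 f=6, (5,1) g=1 f=8]; closed=[(3,2), (4,2), (5,2)]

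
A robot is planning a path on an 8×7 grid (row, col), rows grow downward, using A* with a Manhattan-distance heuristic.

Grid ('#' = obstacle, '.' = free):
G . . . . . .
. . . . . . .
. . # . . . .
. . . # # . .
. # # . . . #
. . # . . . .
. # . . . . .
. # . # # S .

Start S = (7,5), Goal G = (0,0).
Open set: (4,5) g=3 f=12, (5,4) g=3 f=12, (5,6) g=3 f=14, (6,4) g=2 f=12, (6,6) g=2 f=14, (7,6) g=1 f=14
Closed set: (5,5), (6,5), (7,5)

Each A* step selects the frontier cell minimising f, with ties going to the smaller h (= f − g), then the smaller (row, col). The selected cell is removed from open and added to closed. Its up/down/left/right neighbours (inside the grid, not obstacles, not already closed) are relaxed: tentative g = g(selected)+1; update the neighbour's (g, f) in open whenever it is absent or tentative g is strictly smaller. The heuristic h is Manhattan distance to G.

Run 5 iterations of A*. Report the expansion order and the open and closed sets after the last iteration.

order=[(4,5) → (3,5) → (2,5) → (1,5) → (0,5)]; open=[(0,4) g=8 f=12, (0,6) g=8 f=14, (1,4) g=7 f=12, (1,6) g=7 f=14, (2,4) g=6 f=12, (2,6) g=6 f=14, (3,6) g=5 f=14, (4,4) g=4 f=12, (5,4) g=3 f=12, (5,6) g=3 f=14, (6,4) g=2 f=12, (6,6) g=2 f=14, (7,6) g=1 f=14]; closed=[(0,5), (1,5), (2,5), (3,5), (4,5), (5,5), (6,5), (7,5)]

step 1: expand (4,5) (f=12, h=9) → closed; open now [(3,5) g=4 f=12, (4,4) g=4 f=12, (5,4) g=3 f=12, (5,6) g=3 f=14, (6,4) g=2 f=12, (6,6) g=2 f=14, (7,6) g=1 f=14]
step 2: expand (3,5) (f=12, h=8) → closed; open now [(2,5) g=5 f=12, (3,6) g=5 f=14, (4,4) g=4 f=12, (5,4) g=3 f=12, (5,6) g=3 f=14, (6,4) g=2 f=12, (6,6) g=2 f=14, (7,6) g=1 f=14]
step 3: expand (2,5) (f=12, h=7) → closed; open now [(1,5) g=6 f=12, (2,4) g=6 f=12, (2,6) g=6 f=14, (3,6) g=5 f=14, (4,4) g=4 f=12, (5,4) g=3 f=12, (5,6) g=3 f=14, (6,4) g=2 f=12, (6,6) g=2 f=14, (7,6) g=1 f=14]
step 4: expand (1,5) (f=12, h=6) → closed; open now [(0,5) g=7 f=12, (1,4) g=7 f=12, (1,6) g=7 f=14, (2,4) g=6 f=12, (2,6) g=6 f=14, (3,6) g=5 f=14, (4,4) g=4 f=12, (5,4) g=3 f=12, (5,6) g=3 f=14, (6,4) g=2 f=12, (6,6) g=2 f=14, (7,6) g=1 f=14]
step 5: expand (0,5) (f=12, h=5) → closed; open now [(0,4) g=8 f=12, (0,6) g=8 f=14, (1,4) g=7 f=12, (1,6) g=7 f=14, (2,4) g=6 f=12, (2,6) g=6 f=14, (3,6) g=5 f=14, (4,4) g=4 f=12, (5,4) g=3 f=12, (5,6) g=3 f=14, (6,4) g=2 f=12, (6,6) g=2 f=14, (7,6) g=1 f=14]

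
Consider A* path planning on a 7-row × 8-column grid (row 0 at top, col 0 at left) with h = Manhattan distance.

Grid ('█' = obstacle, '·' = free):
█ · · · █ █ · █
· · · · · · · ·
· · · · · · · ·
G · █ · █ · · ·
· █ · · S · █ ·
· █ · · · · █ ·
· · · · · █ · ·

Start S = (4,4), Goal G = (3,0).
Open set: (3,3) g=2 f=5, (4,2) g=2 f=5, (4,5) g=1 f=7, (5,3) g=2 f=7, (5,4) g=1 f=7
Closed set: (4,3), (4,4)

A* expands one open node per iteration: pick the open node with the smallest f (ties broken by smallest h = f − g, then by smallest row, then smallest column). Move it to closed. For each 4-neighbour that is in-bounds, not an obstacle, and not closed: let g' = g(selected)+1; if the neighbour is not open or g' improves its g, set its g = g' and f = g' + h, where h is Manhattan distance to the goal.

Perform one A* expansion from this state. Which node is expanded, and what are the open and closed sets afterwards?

step 1: expand (3,3) (f=5, h=3) → closed; open now [(2,3) g=3 f=7, (4,2) g=2 f=5, (4,5) g=1 f=7, (5,3) g=2 f=7, (5,4) g=1 f=7]

expanded=(3,3); open=[(2,3) g=3 f=7, (4,2) g=2 f=5, (4,5) g=1 f=7, (5,3) g=2 f=7, (5,4) g=1 f=7]; closed=[(3,3), (4,3), (4,4)]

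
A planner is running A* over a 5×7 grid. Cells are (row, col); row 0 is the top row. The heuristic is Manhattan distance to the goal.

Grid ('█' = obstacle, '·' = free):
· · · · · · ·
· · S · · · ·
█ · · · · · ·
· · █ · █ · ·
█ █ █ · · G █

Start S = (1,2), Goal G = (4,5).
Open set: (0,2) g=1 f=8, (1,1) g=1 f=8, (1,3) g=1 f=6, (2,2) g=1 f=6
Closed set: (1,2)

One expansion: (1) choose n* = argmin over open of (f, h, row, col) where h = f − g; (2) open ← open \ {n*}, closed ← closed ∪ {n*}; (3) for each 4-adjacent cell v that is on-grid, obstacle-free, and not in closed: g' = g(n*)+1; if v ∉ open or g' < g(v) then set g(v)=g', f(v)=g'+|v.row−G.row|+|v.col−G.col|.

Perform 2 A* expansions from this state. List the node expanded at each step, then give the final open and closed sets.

step 1: expand (1,3) (f=6, h=5) → closed; open now [(0,2) g=1 f=8, (0,3) g=2 f=8, (1,1) g=1 f=8, (1,4) g=2 f=6, (2,2) g=1 f=6, (2,3) g=2 f=6]
step 2: expand (1,4) (f=6, h=4) → closed; open now [(0,2) g=1 f=8, (0,3) g=2 f=8, (0,4) g=3 f=8, (1,1) g=1 f=8, (1,5) g=3 f=6, (2,2) g=1 f=6, (2,3) g=2 f=6, (2,4) g=3 f=6]

order=[(1,3) → (1,4)]; open=[(0,2) g=1 f=8, (0,3) g=2 f=8, (0,4) g=3 f=8, (1,1) g=1 f=8, (1,5) g=3 f=6, (2,2) g=1 f=6, (2,3) g=2 f=6, (2,4) g=3 f=6]; closed=[(1,2), (1,3), (1,4)]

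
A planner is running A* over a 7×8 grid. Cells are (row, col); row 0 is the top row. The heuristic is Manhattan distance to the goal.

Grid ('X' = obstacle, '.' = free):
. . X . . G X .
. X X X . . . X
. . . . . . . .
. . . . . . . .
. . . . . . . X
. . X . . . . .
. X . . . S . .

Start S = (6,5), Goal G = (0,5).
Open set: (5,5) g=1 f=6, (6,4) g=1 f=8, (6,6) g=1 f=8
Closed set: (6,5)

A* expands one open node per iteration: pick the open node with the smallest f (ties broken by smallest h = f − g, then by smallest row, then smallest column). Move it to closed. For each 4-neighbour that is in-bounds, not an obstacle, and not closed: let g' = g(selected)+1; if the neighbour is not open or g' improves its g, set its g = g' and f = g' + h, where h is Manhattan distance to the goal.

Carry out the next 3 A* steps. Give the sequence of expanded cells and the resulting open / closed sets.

step 1: expand (5,5) (f=6, h=5) → closed; open now [(4,5) g=2 f=6, (5,4) g=2 f=8, (5,6) g=2 f=8, (6,4) g=1 f=8, (6,6) g=1 f=8]
step 2: expand (4,5) (f=6, h=4) → closed; open now [(3,5) g=3 f=6, (4,4) g=3 f=8, (4,6) g=3 f=8, (5,4) g=2 f=8, (5,6) g=2 f=8, (6,4) g=1 f=8, (6,6) g=1 f=8]
step 3: expand (3,5) (f=6, h=3) → closed; open now [(2,5) g=4 f=6, (3,4) g=4 f=8, (3,6) g=4 f=8, (4,4) g=3 f=8, (4,6) g=3 f=8, (5,4) g=2 f=8, (5,6) g=2 f=8, (6,4) g=1 f=8, (6,6) g=1 f=8]

order=[(5,5) → (4,5) → (3,5)]; open=[(2,5) g=4 f=6, (3,4) g=4 f=8, (3,6) g=4 f=8, (4,4) g=3 f=8, (4,6) g=3 f=8, (5,4) g=2 f=8, (5,6) g=2 f=8, (6,4) g=1 f=8, (6,6) g=1 f=8]; closed=[(3,5), (4,5), (5,5), (6,5)]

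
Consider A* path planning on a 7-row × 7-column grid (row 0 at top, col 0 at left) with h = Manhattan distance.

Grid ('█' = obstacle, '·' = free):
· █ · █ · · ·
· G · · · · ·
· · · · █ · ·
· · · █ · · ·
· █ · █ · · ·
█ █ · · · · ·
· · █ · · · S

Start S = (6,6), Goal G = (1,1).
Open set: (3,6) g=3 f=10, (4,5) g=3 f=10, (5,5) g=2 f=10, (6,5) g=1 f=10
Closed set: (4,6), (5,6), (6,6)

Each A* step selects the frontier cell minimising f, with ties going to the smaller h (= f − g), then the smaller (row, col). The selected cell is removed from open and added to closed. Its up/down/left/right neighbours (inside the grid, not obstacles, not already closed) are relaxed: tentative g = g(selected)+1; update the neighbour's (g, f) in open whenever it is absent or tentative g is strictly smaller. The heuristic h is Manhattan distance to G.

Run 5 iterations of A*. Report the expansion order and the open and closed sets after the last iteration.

step 1: expand (3,6) (f=10, h=7) → closed; open now [(2,6) g=4 f=10, (3,5) g=4 f=10, (4,5) g=3 f=10, (5,5) g=2 f=10, (6,5) g=1 f=10]
step 2: expand (2,6) (f=10, h=6) → closed; open now [(1,6) g=5 f=10, (2,5) g=5 f=10, (3,5) g=4 f=10, (4,5) g=3 f=10, (5,5) g=2 f=10, (6,5) g=1 f=10]
step 3: expand (1,6) (f=10, h=5) → closed; open now [(0,6) g=6 f=12, (1,5) g=6 f=10, (2,5) g=5 f=10, (3,5) g=4 f=10, (4,5) g=3 f=10, (5,5) g=2 f=10, (6,5) g=1 f=10]
step 4: expand (1,5) (f=10, h=4) → closed; open now [(0,5) g=7 f=12, (0,6) g=6 f=12, (1,4) g=7 f=10, (2,5) g=5 f=10, (3,5) g=4 f=10, (4,5) g=3 f=10, (5,5) g=2 f=10, (6,5) g=1 f=10]
step 5: expand (1,4) (f=10, h=3) → closed; open now [(0,4) g=8 f=12, (0,5) g=7 f=12, (0,6) g=6 f=12, (1,3) g=8 f=10, (2,5) g=5 f=10, (3,5) g=4 f=10, (4,5) g=3 f=10, (5,5) g=2 f=10, (6,5) g=1 f=10]

order=[(3,6) → (2,6) → (1,6) → (1,5) → (1,4)]; open=[(0,4) g=8 f=12, (0,5) g=7 f=12, (0,6) g=6 f=12, (1,3) g=8 f=10, (2,5) g=5 f=10, (3,5) g=4 f=10, (4,5) g=3 f=10, (5,5) g=2 f=10, (6,5) g=1 f=10]; closed=[(1,4), (1,5), (1,6), (2,6), (3,6), (4,6), (5,6), (6,6)]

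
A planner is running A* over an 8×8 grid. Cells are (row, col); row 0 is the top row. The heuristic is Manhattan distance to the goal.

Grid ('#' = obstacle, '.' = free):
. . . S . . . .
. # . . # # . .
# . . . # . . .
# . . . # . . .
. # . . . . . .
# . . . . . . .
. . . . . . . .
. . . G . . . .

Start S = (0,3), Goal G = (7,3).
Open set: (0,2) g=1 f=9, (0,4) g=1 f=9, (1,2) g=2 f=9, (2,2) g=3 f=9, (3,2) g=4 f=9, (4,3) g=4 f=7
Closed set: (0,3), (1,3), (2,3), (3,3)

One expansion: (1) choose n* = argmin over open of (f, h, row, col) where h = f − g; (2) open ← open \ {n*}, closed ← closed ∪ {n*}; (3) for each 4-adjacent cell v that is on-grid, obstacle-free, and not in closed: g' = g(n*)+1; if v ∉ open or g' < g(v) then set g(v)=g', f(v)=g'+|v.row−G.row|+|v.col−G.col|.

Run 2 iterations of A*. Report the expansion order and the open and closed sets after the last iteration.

order=[(4,3) → (5,3)]; open=[(0,2) g=1 f=9, (0,4) g=1 f=9, (1,2) g=2 f=9, (2,2) g=3 f=9, (3,2) g=4 f=9, (4,2) g=5 f=9, (4,4) g=5 f=9, (5,2) g=6 f=9, (5,4) g=6 f=9, (6,3) g=6 f=7]; closed=[(0,3), (1,3), (2,3), (3,3), (4,3), (5,3)]

step 1: expand (4,3) (f=7, h=3) → closed; open now [(0,2) g=1 f=9, (0,4) g=1 f=9, (1,2) g=2 f=9, (2,2) g=3 f=9, (3,2) g=4 f=9, (4,2) g=5 f=9, (4,4) g=5 f=9, (5,3) g=5 f=7]
step 2: expand (5,3) (f=7, h=2) → closed; open now [(0,2) g=1 f=9, (0,4) g=1 f=9, (1,2) g=2 f=9, (2,2) g=3 f=9, (3,2) g=4 f=9, (4,2) g=5 f=9, (4,4) g=5 f=9, (5,2) g=6 f=9, (5,4) g=6 f=9, (6,3) g=6 f=7]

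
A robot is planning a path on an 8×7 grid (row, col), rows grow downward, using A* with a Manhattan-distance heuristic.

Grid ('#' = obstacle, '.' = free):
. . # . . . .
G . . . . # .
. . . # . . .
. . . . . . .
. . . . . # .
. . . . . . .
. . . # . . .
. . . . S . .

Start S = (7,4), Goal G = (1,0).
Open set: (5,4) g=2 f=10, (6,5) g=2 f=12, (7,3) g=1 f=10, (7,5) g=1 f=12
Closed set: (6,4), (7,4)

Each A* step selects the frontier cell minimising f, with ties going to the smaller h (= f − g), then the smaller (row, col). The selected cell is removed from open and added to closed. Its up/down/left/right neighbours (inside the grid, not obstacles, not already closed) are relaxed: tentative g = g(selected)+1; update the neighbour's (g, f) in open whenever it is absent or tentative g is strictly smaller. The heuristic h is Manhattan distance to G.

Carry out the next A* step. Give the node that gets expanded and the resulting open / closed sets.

step 1: expand (5,4) (f=10, h=8) → closed; open now [(4,4) g=3 f=10, (5,3) g=3 f=10, (5,5) g=3 f=12, (6,5) g=2 f=12, (7,3) g=1 f=10, (7,5) g=1 f=12]

expanded=(5,4); open=[(4,4) g=3 f=10, (5,3) g=3 f=10, (5,5) g=3 f=12, (6,5) g=2 f=12, (7,3) g=1 f=10, (7,5) g=1 f=12]; closed=[(5,4), (6,4), (7,4)]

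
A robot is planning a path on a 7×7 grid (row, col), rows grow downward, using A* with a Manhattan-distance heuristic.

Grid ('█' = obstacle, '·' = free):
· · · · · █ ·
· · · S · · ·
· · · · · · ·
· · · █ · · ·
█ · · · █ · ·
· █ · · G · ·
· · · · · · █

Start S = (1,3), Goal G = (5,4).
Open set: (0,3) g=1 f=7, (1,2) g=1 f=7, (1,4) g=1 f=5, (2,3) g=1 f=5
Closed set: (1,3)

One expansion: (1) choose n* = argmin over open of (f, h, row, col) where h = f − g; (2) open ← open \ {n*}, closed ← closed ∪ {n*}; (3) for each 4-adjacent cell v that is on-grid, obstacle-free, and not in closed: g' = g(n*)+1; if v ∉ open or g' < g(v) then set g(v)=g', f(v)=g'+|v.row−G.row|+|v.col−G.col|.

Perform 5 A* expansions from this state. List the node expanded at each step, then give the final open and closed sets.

order=[(1,4) → (2,4) → (3,4) → (2,3) → (3,5)]; open=[(0,3) g=1 f=7, (0,4) g=2 f=7, (1,2) g=1 f=7, (1,5) g=2 f=7, (2,2) g=2 f=7, (2,5) g=3 f=7, (3,6) g=5 f=9, (4,5) g=5 f=7]; closed=[(1,3), (1,4), (2,3), (2,4), (3,4), (3,5)]

step 1: expand (1,4) (f=5, h=4) → closed; open now [(0,3) g=1 f=7, (0,4) g=2 f=7, (1,2) g=1 f=7, (1,5) g=2 f=7, (2,3) g=1 f=5, (2,4) g=2 f=5]
step 2: expand (2,4) (f=5, h=3) → closed; open now [(0,3) g=1 f=7, (0,4) g=2 f=7, (1,2) g=1 f=7, (1,5) g=2 f=7, (2,3) g=1 f=5, (2,5) g=3 f=7, (3,4) g=3 f=5]
step 3: expand (3,4) (f=5, h=2) → closed; open now [(0,3) g=1 f=7, (0,4) g=2 f=7, (1,2) g=1 f=7, (1,5) g=2 f=7, (2,3) g=1 f=5, (2,5) g=3 f=7, (3,5) g=4 f=7]
step 4: expand (2,3) (f=5, h=4) → closed; open now [(0,3) g=1 f=7, (0,4) g=2 f=7, (1,2) g=1 f=7, (1,5) g=2 f=7, (2,2) g=2 f=7, (2,5) g=3 f=7, (3,5) g=4 f=7]
step 5: expand (3,5) (f=7, h=3) → closed; open now [(0,3) g=1 f=7, (0,4) g=2 f=7, (1,2) g=1 f=7, (1,5) g=2 f=7, (2,2) g=2 f=7, (2,5) g=3 f=7, (3,6) g=5 f=9, (4,5) g=5 f=7]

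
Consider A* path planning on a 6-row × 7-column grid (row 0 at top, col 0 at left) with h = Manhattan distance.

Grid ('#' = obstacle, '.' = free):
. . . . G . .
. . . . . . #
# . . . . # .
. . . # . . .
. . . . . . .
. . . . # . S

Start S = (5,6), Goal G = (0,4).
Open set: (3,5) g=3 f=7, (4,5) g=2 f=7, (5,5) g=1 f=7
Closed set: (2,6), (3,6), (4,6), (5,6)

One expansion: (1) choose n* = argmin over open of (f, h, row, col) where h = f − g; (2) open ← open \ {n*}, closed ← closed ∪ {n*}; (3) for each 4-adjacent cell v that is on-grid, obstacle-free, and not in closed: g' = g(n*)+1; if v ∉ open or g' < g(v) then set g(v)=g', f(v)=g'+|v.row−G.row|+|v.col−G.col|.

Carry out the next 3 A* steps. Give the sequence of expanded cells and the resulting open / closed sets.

order=[(3,5) → (3,4) → (2,4)]; open=[(1,4) g=6 f=7, (2,3) g=6 f=9, (4,4) g=5 f=9, (4,5) g=2 f=7, (5,5) g=1 f=7]; closed=[(2,4), (2,6), (3,4), (3,5), (3,6), (4,6), (5,6)]

step 1: expand (3,5) (f=7, h=4) → closed; open now [(3,4) g=4 f=7, (4,5) g=2 f=7, (5,5) g=1 f=7]
step 2: expand (3,4) (f=7, h=3) → closed; open now [(2,4) g=5 f=7, (4,4) g=5 f=9, (4,5) g=2 f=7, (5,5) g=1 f=7]
step 3: expand (2,4) (f=7, h=2) → closed; open now [(1,4) g=6 f=7, (2,3) g=6 f=9, (4,4) g=5 f=9, (4,5) g=2 f=7, (5,5) g=1 f=7]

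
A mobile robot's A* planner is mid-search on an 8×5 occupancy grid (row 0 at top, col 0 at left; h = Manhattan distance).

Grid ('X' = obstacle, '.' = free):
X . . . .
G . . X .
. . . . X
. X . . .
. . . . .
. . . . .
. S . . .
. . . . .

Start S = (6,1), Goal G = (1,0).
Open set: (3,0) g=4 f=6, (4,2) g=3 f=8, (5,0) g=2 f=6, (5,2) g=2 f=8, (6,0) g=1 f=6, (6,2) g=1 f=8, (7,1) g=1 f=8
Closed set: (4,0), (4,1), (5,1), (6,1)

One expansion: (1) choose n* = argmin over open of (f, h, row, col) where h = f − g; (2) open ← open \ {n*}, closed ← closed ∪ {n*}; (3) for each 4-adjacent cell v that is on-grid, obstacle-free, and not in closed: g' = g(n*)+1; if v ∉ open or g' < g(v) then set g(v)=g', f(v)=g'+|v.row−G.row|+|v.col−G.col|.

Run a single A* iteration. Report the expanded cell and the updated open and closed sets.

expanded=(3,0); open=[(2,0) g=5 f=6, (4,2) g=3 f=8, (5,0) g=2 f=6, (5,2) g=2 f=8, (6,0) g=1 f=6, (6,2) g=1 f=8, (7,1) g=1 f=8]; closed=[(3,0), (4,0), (4,1), (5,1), (6,1)]

step 1: expand (3,0) (f=6, h=2) → closed; open now [(2,0) g=5 f=6, (4,2) g=3 f=8, (5,0) g=2 f=6, (5,2) g=2 f=8, (6,0) g=1 f=6, (6,2) g=1 f=8, (7,1) g=1 f=8]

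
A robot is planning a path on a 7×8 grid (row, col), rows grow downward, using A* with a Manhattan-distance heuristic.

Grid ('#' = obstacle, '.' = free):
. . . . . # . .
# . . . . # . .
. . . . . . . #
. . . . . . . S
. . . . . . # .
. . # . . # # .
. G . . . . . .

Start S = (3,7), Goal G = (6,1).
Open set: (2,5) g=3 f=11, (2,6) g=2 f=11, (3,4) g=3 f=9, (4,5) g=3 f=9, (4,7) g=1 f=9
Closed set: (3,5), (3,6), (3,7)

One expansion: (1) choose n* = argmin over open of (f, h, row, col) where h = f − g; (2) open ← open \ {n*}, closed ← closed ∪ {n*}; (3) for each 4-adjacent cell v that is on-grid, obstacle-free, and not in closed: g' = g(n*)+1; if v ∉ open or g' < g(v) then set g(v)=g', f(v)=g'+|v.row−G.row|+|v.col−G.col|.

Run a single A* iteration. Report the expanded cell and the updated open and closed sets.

expanded=(3,4); open=[(2,4) g=4 f=11, (2,5) g=3 f=11, (2,6) g=2 f=11, (3,3) g=4 f=9, (4,4) g=4 f=9, (4,5) g=3 f=9, (4,7) g=1 f=9]; closed=[(3,4), (3,5), (3,6), (3,7)]

step 1: expand (3,4) (f=9, h=6) → closed; open now [(2,4) g=4 f=11, (2,5) g=3 f=11, (2,6) g=2 f=11, (3,3) g=4 f=9, (4,4) g=4 f=9, (4,5) g=3 f=9, (4,7) g=1 f=9]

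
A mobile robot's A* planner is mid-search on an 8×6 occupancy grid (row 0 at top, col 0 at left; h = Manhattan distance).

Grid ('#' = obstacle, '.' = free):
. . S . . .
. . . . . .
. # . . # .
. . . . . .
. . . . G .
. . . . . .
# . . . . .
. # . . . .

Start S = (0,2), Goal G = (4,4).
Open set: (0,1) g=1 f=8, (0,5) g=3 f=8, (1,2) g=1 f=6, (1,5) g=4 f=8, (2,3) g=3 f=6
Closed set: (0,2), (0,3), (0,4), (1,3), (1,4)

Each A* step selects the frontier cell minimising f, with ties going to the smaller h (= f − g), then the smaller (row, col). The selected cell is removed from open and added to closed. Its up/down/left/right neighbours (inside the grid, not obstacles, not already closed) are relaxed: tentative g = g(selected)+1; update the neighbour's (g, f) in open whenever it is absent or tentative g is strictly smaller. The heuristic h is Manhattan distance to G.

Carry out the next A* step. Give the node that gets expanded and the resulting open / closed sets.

expanded=(2,3); open=[(0,1) g=1 f=8, (0,5) g=3 f=8, (1,2) g=1 f=6, (1,5) g=4 f=8, (2,2) g=4 f=8, (3,3) g=4 f=6]; closed=[(0,2), (0,3), (0,4), (1,3), (1,4), (2,3)]

step 1: expand (2,3) (f=6, h=3) → closed; open now [(0,1) g=1 f=8, (0,5) g=3 f=8, (1,2) g=1 f=6, (1,5) g=4 f=8, (2,2) g=4 f=8, (3,3) g=4 f=6]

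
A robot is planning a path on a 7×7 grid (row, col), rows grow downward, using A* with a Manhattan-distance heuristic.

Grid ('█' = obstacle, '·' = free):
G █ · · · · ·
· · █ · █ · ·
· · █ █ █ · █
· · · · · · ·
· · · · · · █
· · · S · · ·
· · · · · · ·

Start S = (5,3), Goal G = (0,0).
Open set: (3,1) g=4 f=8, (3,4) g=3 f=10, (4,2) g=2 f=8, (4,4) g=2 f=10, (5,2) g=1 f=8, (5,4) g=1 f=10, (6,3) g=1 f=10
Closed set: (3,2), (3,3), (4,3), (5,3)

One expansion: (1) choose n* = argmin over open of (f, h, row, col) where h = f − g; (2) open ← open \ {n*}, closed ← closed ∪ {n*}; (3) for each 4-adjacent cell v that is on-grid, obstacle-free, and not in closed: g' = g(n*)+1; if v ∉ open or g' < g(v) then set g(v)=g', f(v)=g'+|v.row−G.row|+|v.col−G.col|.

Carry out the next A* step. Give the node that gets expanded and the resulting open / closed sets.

step 1: expand (3,1) (f=8, h=4) → closed; open now [(2,1) g=5 f=8, (3,0) g=5 f=8, (3,4) g=3 f=10, (4,1) g=5 f=10, (4,2) g=2 f=8, (4,4) g=2 f=10, (5,2) g=1 f=8, (5,4) g=1 f=10, (6,3) g=1 f=10]

expanded=(3,1); open=[(2,1) g=5 f=8, (3,0) g=5 f=8, (3,4) g=3 f=10, (4,1) g=5 f=10, (4,2) g=2 f=8, (4,4) g=2 f=10, (5,2) g=1 f=8, (5,4) g=1 f=10, (6,3) g=1 f=10]; closed=[(3,1), (3,2), (3,3), (4,3), (5,3)]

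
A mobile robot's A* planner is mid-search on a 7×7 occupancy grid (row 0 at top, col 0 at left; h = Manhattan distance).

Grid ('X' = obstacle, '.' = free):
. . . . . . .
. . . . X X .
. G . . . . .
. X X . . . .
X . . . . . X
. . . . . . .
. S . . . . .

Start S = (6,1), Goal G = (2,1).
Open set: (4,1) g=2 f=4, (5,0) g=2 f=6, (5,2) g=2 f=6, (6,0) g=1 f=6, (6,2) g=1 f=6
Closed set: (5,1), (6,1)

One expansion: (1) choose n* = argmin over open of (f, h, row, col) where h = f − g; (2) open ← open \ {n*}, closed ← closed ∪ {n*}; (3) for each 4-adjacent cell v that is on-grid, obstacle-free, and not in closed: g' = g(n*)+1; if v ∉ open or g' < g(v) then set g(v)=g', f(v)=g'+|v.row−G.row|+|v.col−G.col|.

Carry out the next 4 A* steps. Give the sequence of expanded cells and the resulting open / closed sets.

order=[(4,1) → (4,2) → (5,0) → (5,2)]; open=[(4,3) g=4 f=8, (5,3) g=3 f=8, (6,0) g=1 f=6, (6,2) g=1 f=6]; closed=[(4,1), (4,2), (5,0), (5,1), (5,2), (6,1)]

step 1: expand (4,1) (f=4, h=2) → closed; open now [(4,2) g=3 f=6, (5,0) g=2 f=6, (5,2) g=2 f=6, (6,0) g=1 f=6, (6,2) g=1 f=6]
step 2: expand (4,2) (f=6, h=3) → closed; open now [(4,3) g=4 f=8, (5,0) g=2 f=6, (5,2) g=2 f=6, (6,0) g=1 f=6, (6,2) g=1 f=6]
step 3: expand (5,0) (f=6, h=4) → closed; open now [(4,3) g=4 f=8, (5,2) g=2 f=6, (6,0) g=1 f=6, (6,2) g=1 f=6]
step 4: expand (5,2) (f=6, h=4) → closed; open now [(4,3) g=4 f=8, (5,3) g=3 f=8, (6,0) g=1 f=6, (6,2) g=1 f=6]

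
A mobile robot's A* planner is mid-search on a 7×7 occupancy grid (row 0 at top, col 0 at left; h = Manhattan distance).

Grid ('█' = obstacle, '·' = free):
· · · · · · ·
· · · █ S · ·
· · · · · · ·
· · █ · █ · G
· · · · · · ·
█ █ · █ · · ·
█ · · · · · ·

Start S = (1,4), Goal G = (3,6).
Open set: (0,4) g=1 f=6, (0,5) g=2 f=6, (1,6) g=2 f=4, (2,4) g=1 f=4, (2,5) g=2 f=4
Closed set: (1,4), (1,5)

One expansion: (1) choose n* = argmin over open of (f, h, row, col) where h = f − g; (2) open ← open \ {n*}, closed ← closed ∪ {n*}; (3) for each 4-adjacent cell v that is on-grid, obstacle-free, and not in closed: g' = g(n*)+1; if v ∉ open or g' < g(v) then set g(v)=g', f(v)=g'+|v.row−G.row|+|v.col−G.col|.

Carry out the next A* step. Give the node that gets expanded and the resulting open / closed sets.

step 1: expand (1,6) (f=4, h=2) → closed; open now [(0,4) g=1 f=6, (0,5) g=2 f=6, (0,6) g=3 f=6, (2,4) g=1 f=4, (2,5) g=2 f=4, (2,6) g=3 f=4]

expanded=(1,6); open=[(0,4) g=1 f=6, (0,5) g=2 f=6, (0,6) g=3 f=6, (2,4) g=1 f=4, (2,5) g=2 f=4, (2,6) g=3 f=4]; closed=[(1,4), (1,5), (1,6)]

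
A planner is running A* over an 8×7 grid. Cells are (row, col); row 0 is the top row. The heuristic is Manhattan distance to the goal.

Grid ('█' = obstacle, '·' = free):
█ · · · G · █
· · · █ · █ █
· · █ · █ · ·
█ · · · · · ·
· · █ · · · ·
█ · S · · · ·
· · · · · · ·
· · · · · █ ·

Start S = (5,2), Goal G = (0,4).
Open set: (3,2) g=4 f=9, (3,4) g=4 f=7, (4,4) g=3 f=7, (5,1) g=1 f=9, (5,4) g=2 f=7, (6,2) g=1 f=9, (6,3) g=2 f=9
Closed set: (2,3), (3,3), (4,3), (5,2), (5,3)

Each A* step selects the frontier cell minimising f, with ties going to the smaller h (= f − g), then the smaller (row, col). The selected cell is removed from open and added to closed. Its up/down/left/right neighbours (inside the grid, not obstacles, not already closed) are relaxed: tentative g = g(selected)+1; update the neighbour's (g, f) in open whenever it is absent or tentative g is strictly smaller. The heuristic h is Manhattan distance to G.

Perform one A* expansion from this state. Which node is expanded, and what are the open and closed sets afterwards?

step 1: expand (3,4) (f=7, h=3) → closed; open now [(3,2) g=4 f=9, (3,5) g=5 f=9, (4,4) g=3 f=7, (5,1) g=1 f=9, (5,4) g=2 f=7, (6,2) g=1 f=9, (6,3) g=2 f=9]

expanded=(3,4); open=[(3,2) g=4 f=9, (3,5) g=5 f=9, (4,4) g=3 f=7, (5,1) g=1 f=9, (5,4) g=2 f=7, (6,2) g=1 f=9, (6,3) g=2 f=9]; closed=[(2,3), (3,3), (3,4), (4,3), (5,2), (5,3)]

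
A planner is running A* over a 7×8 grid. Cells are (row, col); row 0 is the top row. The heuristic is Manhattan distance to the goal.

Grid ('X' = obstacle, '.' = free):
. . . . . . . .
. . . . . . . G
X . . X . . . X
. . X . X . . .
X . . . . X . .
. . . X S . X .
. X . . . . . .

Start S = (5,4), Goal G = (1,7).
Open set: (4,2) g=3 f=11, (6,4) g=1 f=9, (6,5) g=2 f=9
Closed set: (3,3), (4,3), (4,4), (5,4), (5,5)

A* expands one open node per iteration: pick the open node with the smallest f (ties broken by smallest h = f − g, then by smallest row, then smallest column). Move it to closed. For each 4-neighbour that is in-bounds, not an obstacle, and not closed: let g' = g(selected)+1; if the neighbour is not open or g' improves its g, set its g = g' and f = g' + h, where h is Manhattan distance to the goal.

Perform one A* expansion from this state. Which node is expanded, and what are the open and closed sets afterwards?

expanded=(6,5); open=[(4,2) g=3 f=11, (6,4) g=1 f=9, (6,6) g=3 f=9]; closed=[(3,3), (4,3), (4,4), (5,4), (5,5), (6,5)]

step 1: expand (6,5) (f=9, h=7) → closed; open now [(4,2) g=3 f=11, (6,4) g=1 f=9, (6,6) g=3 f=9]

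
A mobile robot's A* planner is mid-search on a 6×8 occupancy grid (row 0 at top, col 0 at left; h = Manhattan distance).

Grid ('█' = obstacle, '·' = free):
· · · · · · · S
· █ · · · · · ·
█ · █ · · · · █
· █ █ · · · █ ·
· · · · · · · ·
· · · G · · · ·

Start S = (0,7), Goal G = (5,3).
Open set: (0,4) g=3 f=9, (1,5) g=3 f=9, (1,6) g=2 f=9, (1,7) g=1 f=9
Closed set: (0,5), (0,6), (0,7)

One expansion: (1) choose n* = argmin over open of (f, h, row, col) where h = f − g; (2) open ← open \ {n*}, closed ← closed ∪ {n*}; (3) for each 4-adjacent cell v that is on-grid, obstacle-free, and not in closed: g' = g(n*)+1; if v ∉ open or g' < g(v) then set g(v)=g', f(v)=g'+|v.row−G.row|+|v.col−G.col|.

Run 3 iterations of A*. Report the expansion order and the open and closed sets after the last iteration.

step 1: expand (0,4) (f=9, h=6) → closed; open now [(0,3) g=4 f=9, (1,4) g=4 f=9, (1,5) g=3 f=9, (1,6) g=2 f=9, (1,7) g=1 f=9]
step 2: expand (0,3) (f=9, h=5) → closed; open now [(0,2) g=5 f=11, (1,3) g=5 f=9, (1,4) g=4 f=9, (1,5) g=3 f=9, (1,6) g=2 f=9, (1,7) g=1 f=9]
step 3: expand (1,3) (f=9, h=4) → closed; open now [(0,2) g=5 f=11, (1,2) g=6 f=11, (1,4) g=4 f=9, (1,5) g=3 f=9, (1,6) g=2 f=9, (1,7) g=1 f=9, (2,3) g=6 f=9]

order=[(0,4) → (0,3) → (1,3)]; open=[(0,2) g=5 f=11, (1,2) g=6 f=11, (1,4) g=4 f=9, (1,5) g=3 f=9, (1,6) g=2 f=9, (1,7) g=1 f=9, (2,3) g=6 f=9]; closed=[(0,3), (0,4), (0,5), (0,6), (0,7), (1,3)]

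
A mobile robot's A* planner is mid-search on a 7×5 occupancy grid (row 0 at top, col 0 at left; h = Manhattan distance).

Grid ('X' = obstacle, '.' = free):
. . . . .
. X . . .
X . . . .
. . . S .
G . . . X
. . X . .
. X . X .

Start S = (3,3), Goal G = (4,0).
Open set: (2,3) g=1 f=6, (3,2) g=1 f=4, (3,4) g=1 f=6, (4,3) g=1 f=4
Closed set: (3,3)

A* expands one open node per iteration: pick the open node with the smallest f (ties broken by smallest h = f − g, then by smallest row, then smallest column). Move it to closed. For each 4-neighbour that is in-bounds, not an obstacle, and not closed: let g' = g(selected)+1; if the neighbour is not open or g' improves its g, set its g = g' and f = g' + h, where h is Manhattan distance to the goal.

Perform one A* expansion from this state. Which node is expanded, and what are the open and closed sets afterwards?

expanded=(3,2); open=[(2,2) g=2 f=6, (2,3) g=1 f=6, (3,1) g=2 f=4, (3,4) g=1 f=6, (4,2) g=2 f=4, (4,3) g=1 f=4]; closed=[(3,2), (3,3)]

step 1: expand (3,2) (f=4, h=3) → closed; open now [(2,2) g=2 f=6, (2,3) g=1 f=6, (3,1) g=2 f=4, (3,4) g=1 f=6, (4,2) g=2 f=4, (4,3) g=1 f=4]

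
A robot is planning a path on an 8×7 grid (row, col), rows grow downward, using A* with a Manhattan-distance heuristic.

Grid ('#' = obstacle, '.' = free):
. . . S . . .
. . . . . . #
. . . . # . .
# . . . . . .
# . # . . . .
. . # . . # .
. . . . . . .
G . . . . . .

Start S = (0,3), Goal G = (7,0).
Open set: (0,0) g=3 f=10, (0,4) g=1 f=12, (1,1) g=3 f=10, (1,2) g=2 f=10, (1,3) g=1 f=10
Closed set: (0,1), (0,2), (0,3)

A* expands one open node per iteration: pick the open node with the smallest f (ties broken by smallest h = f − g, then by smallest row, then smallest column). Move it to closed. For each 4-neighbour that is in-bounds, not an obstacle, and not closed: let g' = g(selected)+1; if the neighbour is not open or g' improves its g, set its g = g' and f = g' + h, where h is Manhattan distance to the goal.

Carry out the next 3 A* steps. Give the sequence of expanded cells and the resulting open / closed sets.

order=[(0,0) → (1,0) → (2,0)]; open=[(0,4) g=1 f=12, (1,1) g=3 f=10, (1,2) g=2 f=10, (1,3) g=1 f=10, (2,1) g=6 f=12]; closed=[(0,0), (0,1), (0,2), (0,3), (1,0), (2,0)]

step 1: expand (0,0) (f=10, h=7) → closed; open now [(0,4) g=1 f=12, (1,0) g=4 f=10, (1,1) g=3 f=10, (1,2) g=2 f=10, (1,3) g=1 f=10]
step 2: expand (1,0) (f=10, h=6) → closed; open now [(0,4) g=1 f=12, (1,1) g=3 f=10, (1,2) g=2 f=10, (1,3) g=1 f=10, (2,0) g=5 f=10]
step 3: expand (2,0) (f=10, h=5) → closed; open now [(0,4) g=1 f=12, (1,1) g=3 f=10, (1,2) g=2 f=10, (1,3) g=1 f=10, (2,1) g=6 f=12]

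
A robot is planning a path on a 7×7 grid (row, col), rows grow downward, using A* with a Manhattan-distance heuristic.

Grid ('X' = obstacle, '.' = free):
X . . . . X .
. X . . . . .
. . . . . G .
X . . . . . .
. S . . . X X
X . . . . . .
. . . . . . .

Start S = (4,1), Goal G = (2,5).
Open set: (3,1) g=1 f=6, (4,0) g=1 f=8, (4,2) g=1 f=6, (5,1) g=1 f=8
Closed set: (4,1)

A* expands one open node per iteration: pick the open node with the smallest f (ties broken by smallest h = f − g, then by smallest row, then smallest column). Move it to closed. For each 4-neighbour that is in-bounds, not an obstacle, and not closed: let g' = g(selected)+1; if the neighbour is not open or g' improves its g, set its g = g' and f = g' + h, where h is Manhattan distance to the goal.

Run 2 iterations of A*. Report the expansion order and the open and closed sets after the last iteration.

step 1: expand (3,1) (f=6, h=5) → closed; open now [(2,1) g=2 f=6, (3,2) g=2 f=6, (4,0) g=1 f=8, (4,2) g=1 f=6, (5,1) g=1 f=8]
step 2: expand (2,1) (f=6, h=4) → closed; open now [(2,0) g=3 f=8, (2,2) g=3 f=6, (3,2) g=2 f=6, (4,0) g=1 f=8, (4,2) g=1 f=6, (5,1) g=1 f=8]

order=[(3,1) → (2,1)]; open=[(2,0) g=3 f=8, (2,2) g=3 f=6, (3,2) g=2 f=6, (4,0) g=1 f=8, (4,2) g=1 f=6, (5,1) g=1 f=8]; closed=[(2,1), (3,1), (4,1)]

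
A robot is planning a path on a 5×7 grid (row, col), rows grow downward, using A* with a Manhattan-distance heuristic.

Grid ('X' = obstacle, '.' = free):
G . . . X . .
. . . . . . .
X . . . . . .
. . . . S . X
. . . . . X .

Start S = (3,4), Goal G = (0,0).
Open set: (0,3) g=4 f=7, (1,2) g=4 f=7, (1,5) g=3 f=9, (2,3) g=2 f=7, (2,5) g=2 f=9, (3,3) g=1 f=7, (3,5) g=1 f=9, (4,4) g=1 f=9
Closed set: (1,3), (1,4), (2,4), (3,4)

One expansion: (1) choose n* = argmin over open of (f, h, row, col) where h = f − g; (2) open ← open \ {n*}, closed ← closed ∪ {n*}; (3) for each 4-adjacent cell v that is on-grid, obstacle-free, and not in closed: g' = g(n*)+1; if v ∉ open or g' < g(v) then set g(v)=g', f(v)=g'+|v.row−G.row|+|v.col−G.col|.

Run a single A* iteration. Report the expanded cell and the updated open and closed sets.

expanded=(0,3); open=[(0,2) g=5 f=7, (1,2) g=4 f=7, (1,5) g=3 f=9, (2,3) g=2 f=7, (2,5) g=2 f=9, (3,3) g=1 f=7, (3,5) g=1 f=9, (4,4) g=1 f=9]; closed=[(0,3), (1,3), (1,4), (2,4), (3,4)]

step 1: expand (0,3) (f=7, h=3) → closed; open now [(0,2) g=5 f=7, (1,2) g=4 f=7, (1,5) g=3 f=9, (2,3) g=2 f=7, (2,5) g=2 f=9, (3,3) g=1 f=7, (3,5) g=1 f=9, (4,4) g=1 f=9]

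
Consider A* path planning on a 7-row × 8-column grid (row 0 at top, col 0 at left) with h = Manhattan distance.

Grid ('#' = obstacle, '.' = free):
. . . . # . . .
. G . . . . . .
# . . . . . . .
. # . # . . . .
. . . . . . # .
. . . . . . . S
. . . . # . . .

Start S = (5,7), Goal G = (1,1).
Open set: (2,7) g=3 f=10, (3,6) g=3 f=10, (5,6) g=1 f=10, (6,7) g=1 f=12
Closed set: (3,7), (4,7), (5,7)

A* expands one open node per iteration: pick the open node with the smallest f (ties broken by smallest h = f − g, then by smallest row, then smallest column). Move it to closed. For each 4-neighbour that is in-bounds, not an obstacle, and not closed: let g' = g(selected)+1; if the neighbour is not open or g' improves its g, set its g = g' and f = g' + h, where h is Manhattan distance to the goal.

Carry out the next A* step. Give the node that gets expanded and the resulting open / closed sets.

step 1: expand (2,7) (f=10, h=7) → closed; open now [(1,7) g=4 f=10, (2,6) g=4 f=10, (3,6) g=3 f=10, (5,6) g=1 f=10, (6,7) g=1 f=12]

expanded=(2,7); open=[(1,7) g=4 f=10, (2,6) g=4 f=10, (3,6) g=3 f=10, (5,6) g=1 f=10, (6,7) g=1 f=12]; closed=[(2,7), (3,7), (4,7), (5,7)]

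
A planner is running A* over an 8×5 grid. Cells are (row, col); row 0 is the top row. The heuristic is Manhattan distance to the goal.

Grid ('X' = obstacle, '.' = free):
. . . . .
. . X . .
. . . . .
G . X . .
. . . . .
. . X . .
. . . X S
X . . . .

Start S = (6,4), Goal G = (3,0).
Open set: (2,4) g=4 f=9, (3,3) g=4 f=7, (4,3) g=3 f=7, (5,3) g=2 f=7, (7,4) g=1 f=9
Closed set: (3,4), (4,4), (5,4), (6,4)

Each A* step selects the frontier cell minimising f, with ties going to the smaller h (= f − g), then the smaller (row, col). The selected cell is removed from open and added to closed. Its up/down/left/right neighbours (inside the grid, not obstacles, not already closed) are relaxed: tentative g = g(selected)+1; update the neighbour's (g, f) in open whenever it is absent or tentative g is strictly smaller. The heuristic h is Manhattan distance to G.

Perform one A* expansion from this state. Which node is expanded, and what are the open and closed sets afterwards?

expanded=(3,3); open=[(2,3) g=5 f=9, (2,4) g=4 f=9, (4,3) g=3 f=7, (5,3) g=2 f=7, (7,4) g=1 f=9]; closed=[(3,3), (3,4), (4,4), (5,4), (6,4)]

step 1: expand (3,3) (f=7, h=3) → closed; open now [(2,3) g=5 f=9, (2,4) g=4 f=9, (4,3) g=3 f=7, (5,3) g=2 f=7, (7,4) g=1 f=9]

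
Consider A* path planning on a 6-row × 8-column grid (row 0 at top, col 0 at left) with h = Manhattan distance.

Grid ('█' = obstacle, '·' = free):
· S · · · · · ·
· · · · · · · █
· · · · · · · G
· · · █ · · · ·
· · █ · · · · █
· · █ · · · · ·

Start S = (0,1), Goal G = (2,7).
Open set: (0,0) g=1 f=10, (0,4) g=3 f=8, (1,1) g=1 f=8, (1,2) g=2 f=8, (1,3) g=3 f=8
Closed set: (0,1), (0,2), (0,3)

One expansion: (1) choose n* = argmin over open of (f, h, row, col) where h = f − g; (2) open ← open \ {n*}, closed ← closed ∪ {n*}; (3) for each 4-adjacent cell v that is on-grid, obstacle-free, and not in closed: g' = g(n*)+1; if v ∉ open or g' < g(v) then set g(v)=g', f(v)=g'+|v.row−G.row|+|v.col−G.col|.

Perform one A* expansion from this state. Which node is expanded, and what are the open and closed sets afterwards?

step 1: expand (0,4) (f=8, h=5) → closed; open now [(0,0) g=1 f=10, (0,5) g=4 f=8, (1,1) g=1 f=8, (1,2) g=2 f=8, (1,3) g=3 f=8, (1,4) g=4 f=8]

expanded=(0,4); open=[(0,0) g=1 f=10, (0,5) g=4 f=8, (1,1) g=1 f=8, (1,2) g=2 f=8, (1,3) g=3 f=8, (1,4) g=4 f=8]; closed=[(0,1), (0,2), (0,3), (0,4)]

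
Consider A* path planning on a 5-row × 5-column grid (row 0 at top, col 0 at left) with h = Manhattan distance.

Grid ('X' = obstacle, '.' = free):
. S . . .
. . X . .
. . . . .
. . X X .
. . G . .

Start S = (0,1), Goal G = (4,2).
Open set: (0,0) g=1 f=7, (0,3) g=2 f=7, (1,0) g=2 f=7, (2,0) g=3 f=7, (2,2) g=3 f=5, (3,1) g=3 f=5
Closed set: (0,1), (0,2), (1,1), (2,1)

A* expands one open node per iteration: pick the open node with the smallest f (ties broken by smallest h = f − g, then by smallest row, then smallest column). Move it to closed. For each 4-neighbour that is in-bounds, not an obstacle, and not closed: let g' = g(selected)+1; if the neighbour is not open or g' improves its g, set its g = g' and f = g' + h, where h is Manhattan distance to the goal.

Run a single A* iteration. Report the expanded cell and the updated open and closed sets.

expanded=(2,2); open=[(0,0) g=1 f=7, (0,3) g=2 f=7, (1,0) g=2 f=7, (2,0) g=3 f=7, (2,3) g=4 f=7, (3,1) g=3 f=5]; closed=[(0,1), (0,2), (1,1), (2,1), (2,2)]

step 1: expand (2,2) (f=5, h=2) → closed; open now [(0,0) g=1 f=7, (0,3) g=2 f=7, (1,0) g=2 f=7, (2,0) g=3 f=7, (2,3) g=4 f=7, (3,1) g=3 f=5]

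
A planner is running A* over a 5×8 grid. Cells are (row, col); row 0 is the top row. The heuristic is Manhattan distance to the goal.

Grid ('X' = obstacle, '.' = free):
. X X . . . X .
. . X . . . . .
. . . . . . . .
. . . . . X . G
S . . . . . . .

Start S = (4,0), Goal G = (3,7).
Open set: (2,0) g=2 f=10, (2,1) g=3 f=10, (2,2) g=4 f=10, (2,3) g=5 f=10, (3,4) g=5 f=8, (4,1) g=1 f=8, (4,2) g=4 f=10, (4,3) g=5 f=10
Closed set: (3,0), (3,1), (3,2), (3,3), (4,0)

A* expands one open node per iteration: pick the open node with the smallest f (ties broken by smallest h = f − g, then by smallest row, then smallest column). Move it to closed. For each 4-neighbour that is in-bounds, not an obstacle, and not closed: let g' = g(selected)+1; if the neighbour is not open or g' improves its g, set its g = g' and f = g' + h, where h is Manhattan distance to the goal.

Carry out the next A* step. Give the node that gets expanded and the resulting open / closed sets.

step 1: expand (3,4) (f=8, h=3) → closed; open now [(2,0) g=2 f=10, (2,1) g=3 f=10, (2,2) g=4 f=10, (2,3) g=5 f=10, (2,4) g=6 f=10, (4,1) g=1 f=8, (4,2) g=4 f=10, (4,3) g=5 f=10, (4,4) g=6 f=10]

expanded=(3,4); open=[(2,0) g=2 f=10, (2,1) g=3 f=10, (2,2) g=4 f=10, (2,3) g=5 f=10, (2,4) g=6 f=10, (4,1) g=1 f=8, (4,2) g=4 f=10, (4,3) g=5 f=10, (4,4) g=6 f=10]; closed=[(3,0), (3,1), (3,2), (3,3), (3,4), (4,0)]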